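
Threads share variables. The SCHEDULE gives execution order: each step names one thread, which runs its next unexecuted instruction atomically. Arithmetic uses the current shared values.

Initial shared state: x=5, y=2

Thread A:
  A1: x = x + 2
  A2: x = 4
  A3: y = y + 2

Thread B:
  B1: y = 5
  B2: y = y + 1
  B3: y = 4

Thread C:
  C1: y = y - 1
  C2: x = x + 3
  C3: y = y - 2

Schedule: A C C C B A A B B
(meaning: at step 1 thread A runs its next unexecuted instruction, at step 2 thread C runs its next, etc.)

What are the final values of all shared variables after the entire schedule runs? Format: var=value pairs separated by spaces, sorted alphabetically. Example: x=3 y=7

Step 1: thread A executes A1 (x = x + 2). Shared: x=7 y=2. PCs: A@1 B@0 C@0
Step 2: thread C executes C1 (y = y - 1). Shared: x=7 y=1. PCs: A@1 B@0 C@1
Step 3: thread C executes C2 (x = x + 3). Shared: x=10 y=1. PCs: A@1 B@0 C@2
Step 4: thread C executes C3 (y = y - 2). Shared: x=10 y=-1. PCs: A@1 B@0 C@3
Step 5: thread B executes B1 (y = 5). Shared: x=10 y=5. PCs: A@1 B@1 C@3
Step 6: thread A executes A2 (x = 4). Shared: x=4 y=5. PCs: A@2 B@1 C@3
Step 7: thread A executes A3 (y = y + 2). Shared: x=4 y=7. PCs: A@3 B@1 C@3
Step 8: thread B executes B2 (y = y + 1). Shared: x=4 y=8. PCs: A@3 B@2 C@3
Step 9: thread B executes B3 (y = 4). Shared: x=4 y=4. PCs: A@3 B@3 C@3

Answer: x=4 y=4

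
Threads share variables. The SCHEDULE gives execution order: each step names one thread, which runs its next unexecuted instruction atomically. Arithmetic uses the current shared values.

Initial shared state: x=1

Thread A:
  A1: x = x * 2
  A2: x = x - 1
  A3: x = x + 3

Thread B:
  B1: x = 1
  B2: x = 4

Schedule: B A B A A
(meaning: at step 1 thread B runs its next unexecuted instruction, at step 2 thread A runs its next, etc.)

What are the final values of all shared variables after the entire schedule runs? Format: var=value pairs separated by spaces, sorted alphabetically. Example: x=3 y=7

Answer: x=6

Derivation:
Step 1: thread B executes B1 (x = 1). Shared: x=1. PCs: A@0 B@1
Step 2: thread A executes A1 (x = x * 2). Shared: x=2. PCs: A@1 B@1
Step 3: thread B executes B2 (x = 4). Shared: x=4. PCs: A@1 B@2
Step 4: thread A executes A2 (x = x - 1). Shared: x=3. PCs: A@2 B@2
Step 5: thread A executes A3 (x = x + 3). Shared: x=6. PCs: A@3 B@2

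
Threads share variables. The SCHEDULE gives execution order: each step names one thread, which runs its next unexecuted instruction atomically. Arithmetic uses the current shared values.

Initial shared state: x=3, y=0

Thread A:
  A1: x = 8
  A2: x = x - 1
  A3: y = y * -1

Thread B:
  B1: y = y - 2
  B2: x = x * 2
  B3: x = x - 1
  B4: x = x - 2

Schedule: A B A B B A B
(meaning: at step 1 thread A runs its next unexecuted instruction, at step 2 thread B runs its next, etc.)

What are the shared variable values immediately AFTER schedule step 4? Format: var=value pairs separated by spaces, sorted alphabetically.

Answer: x=14 y=-2

Derivation:
Step 1: thread A executes A1 (x = 8). Shared: x=8 y=0. PCs: A@1 B@0
Step 2: thread B executes B1 (y = y - 2). Shared: x=8 y=-2. PCs: A@1 B@1
Step 3: thread A executes A2 (x = x - 1). Shared: x=7 y=-2. PCs: A@2 B@1
Step 4: thread B executes B2 (x = x * 2). Shared: x=14 y=-2. PCs: A@2 B@2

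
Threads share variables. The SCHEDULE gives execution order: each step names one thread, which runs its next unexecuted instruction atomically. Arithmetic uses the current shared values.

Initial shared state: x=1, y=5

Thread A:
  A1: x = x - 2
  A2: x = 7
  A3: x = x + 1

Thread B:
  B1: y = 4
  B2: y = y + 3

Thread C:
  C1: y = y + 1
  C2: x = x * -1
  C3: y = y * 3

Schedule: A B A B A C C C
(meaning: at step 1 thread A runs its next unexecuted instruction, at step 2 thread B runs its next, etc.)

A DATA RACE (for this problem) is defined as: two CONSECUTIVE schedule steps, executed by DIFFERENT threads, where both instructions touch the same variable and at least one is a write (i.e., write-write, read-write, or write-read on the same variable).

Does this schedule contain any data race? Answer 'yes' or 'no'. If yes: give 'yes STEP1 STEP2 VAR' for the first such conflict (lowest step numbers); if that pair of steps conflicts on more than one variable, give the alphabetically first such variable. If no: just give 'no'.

Steps 1,2: A(r=x,w=x) vs B(r=-,w=y). No conflict.
Steps 2,3: B(r=-,w=y) vs A(r=-,w=x). No conflict.
Steps 3,4: A(r=-,w=x) vs B(r=y,w=y). No conflict.
Steps 4,5: B(r=y,w=y) vs A(r=x,w=x). No conflict.
Steps 5,6: A(r=x,w=x) vs C(r=y,w=y). No conflict.
Steps 6,7: same thread (C). No race.
Steps 7,8: same thread (C). No race.

Answer: no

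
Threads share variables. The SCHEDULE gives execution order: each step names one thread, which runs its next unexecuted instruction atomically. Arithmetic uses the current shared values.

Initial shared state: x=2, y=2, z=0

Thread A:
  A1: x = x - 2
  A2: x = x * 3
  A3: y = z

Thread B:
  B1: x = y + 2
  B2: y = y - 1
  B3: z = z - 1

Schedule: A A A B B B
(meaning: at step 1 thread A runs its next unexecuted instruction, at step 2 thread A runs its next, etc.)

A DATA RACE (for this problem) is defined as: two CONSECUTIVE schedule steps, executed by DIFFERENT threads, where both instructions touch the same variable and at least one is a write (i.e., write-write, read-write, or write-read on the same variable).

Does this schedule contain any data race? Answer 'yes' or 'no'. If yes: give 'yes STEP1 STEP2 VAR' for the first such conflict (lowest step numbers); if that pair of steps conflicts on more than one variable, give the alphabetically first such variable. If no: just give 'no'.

Answer: yes 3 4 y

Derivation:
Steps 1,2: same thread (A). No race.
Steps 2,3: same thread (A). No race.
Steps 3,4: A(y = z) vs B(x = y + 2). RACE on y (W-R).
Steps 4,5: same thread (B). No race.
Steps 5,6: same thread (B). No race.
First conflict at steps 3,4.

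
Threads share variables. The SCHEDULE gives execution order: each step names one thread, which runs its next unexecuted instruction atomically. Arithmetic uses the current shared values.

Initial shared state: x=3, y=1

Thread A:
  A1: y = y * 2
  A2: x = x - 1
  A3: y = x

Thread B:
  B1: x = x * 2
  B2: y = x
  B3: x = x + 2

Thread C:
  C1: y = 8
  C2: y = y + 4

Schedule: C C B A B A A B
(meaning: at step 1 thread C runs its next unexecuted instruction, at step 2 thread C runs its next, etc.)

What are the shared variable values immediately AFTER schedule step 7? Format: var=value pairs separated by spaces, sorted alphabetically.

Step 1: thread C executes C1 (y = 8). Shared: x=3 y=8. PCs: A@0 B@0 C@1
Step 2: thread C executes C2 (y = y + 4). Shared: x=3 y=12. PCs: A@0 B@0 C@2
Step 3: thread B executes B1 (x = x * 2). Shared: x=6 y=12. PCs: A@0 B@1 C@2
Step 4: thread A executes A1 (y = y * 2). Shared: x=6 y=24. PCs: A@1 B@1 C@2
Step 5: thread B executes B2 (y = x). Shared: x=6 y=6. PCs: A@1 B@2 C@2
Step 6: thread A executes A2 (x = x - 1). Shared: x=5 y=6. PCs: A@2 B@2 C@2
Step 7: thread A executes A3 (y = x). Shared: x=5 y=5. PCs: A@3 B@2 C@2

Answer: x=5 y=5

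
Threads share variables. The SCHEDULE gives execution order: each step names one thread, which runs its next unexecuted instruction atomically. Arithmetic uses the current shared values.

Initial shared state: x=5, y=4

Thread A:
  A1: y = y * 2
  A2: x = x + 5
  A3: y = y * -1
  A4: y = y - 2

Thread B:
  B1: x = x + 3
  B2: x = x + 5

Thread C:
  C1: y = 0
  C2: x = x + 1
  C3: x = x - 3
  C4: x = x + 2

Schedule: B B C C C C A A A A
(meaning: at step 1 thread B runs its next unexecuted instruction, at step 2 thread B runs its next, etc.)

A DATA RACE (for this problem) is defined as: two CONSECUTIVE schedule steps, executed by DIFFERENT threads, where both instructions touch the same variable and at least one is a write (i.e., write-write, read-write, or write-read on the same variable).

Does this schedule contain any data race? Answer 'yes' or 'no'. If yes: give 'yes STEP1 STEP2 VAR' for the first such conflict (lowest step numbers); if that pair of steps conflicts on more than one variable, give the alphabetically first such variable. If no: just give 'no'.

Answer: no

Derivation:
Steps 1,2: same thread (B). No race.
Steps 2,3: B(r=x,w=x) vs C(r=-,w=y). No conflict.
Steps 3,4: same thread (C). No race.
Steps 4,5: same thread (C). No race.
Steps 5,6: same thread (C). No race.
Steps 6,7: C(r=x,w=x) vs A(r=y,w=y). No conflict.
Steps 7,8: same thread (A). No race.
Steps 8,9: same thread (A). No race.
Steps 9,10: same thread (A). No race.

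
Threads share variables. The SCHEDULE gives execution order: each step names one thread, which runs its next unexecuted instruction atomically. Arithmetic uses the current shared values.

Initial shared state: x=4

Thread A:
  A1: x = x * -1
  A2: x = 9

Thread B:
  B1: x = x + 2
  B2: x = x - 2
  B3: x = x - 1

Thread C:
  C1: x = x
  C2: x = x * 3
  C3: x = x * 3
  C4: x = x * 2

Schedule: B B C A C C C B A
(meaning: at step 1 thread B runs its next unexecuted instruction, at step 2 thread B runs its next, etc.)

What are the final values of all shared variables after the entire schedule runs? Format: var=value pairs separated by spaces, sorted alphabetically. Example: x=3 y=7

Answer: x=9

Derivation:
Step 1: thread B executes B1 (x = x + 2). Shared: x=6. PCs: A@0 B@1 C@0
Step 2: thread B executes B2 (x = x - 2). Shared: x=4. PCs: A@0 B@2 C@0
Step 3: thread C executes C1 (x = x). Shared: x=4. PCs: A@0 B@2 C@1
Step 4: thread A executes A1 (x = x * -1). Shared: x=-4. PCs: A@1 B@2 C@1
Step 5: thread C executes C2 (x = x * 3). Shared: x=-12. PCs: A@1 B@2 C@2
Step 6: thread C executes C3 (x = x * 3). Shared: x=-36. PCs: A@1 B@2 C@3
Step 7: thread C executes C4 (x = x * 2). Shared: x=-72. PCs: A@1 B@2 C@4
Step 8: thread B executes B3 (x = x - 1). Shared: x=-73. PCs: A@1 B@3 C@4
Step 9: thread A executes A2 (x = 9). Shared: x=9. PCs: A@2 B@3 C@4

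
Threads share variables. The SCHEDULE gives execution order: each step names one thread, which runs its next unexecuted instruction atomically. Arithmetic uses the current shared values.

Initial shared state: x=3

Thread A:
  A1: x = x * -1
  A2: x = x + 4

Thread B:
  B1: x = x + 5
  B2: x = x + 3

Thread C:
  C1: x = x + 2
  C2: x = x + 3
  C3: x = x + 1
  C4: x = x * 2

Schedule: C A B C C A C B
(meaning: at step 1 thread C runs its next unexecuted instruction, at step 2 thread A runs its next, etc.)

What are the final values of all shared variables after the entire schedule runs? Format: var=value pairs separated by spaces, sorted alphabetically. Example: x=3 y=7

Answer: x=19

Derivation:
Step 1: thread C executes C1 (x = x + 2). Shared: x=5. PCs: A@0 B@0 C@1
Step 2: thread A executes A1 (x = x * -1). Shared: x=-5. PCs: A@1 B@0 C@1
Step 3: thread B executes B1 (x = x + 5). Shared: x=0. PCs: A@1 B@1 C@1
Step 4: thread C executes C2 (x = x + 3). Shared: x=3. PCs: A@1 B@1 C@2
Step 5: thread C executes C3 (x = x + 1). Shared: x=4. PCs: A@1 B@1 C@3
Step 6: thread A executes A2 (x = x + 4). Shared: x=8. PCs: A@2 B@1 C@3
Step 7: thread C executes C4 (x = x * 2). Shared: x=16. PCs: A@2 B@1 C@4
Step 8: thread B executes B2 (x = x + 3). Shared: x=19. PCs: A@2 B@2 C@4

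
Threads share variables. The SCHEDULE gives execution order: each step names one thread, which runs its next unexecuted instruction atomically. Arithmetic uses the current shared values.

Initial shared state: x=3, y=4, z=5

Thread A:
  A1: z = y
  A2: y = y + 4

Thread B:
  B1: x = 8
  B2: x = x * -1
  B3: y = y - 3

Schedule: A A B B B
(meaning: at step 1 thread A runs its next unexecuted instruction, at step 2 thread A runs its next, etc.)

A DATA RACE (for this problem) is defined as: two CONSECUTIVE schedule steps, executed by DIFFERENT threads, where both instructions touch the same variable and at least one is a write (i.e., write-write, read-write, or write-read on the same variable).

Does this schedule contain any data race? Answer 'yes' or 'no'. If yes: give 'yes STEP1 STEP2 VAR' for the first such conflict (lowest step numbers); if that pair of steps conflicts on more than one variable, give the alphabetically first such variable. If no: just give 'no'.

Steps 1,2: same thread (A). No race.
Steps 2,3: A(r=y,w=y) vs B(r=-,w=x). No conflict.
Steps 3,4: same thread (B). No race.
Steps 4,5: same thread (B). No race.

Answer: no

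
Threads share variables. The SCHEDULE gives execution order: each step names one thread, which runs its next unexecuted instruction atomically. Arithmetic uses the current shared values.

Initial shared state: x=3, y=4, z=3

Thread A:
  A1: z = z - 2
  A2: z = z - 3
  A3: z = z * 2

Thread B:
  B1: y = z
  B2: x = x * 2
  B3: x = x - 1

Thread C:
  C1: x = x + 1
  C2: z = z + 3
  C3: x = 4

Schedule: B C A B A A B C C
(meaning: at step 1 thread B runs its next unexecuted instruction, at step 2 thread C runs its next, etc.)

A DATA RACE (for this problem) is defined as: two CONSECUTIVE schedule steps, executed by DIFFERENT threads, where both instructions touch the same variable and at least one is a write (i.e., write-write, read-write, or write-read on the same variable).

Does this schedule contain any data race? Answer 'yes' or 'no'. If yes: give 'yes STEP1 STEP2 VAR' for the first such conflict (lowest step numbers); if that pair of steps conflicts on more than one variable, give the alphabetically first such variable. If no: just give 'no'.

Answer: no

Derivation:
Steps 1,2: B(r=z,w=y) vs C(r=x,w=x). No conflict.
Steps 2,3: C(r=x,w=x) vs A(r=z,w=z). No conflict.
Steps 3,4: A(r=z,w=z) vs B(r=x,w=x). No conflict.
Steps 4,5: B(r=x,w=x) vs A(r=z,w=z). No conflict.
Steps 5,6: same thread (A). No race.
Steps 6,7: A(r=z,w=z) vs B(r=x,w=x). No conflict.
Steps 7,8: B(r=x,w=x) vs C(r=z,w=z). No conflict.
Steps 8,9: same thread (C). No race.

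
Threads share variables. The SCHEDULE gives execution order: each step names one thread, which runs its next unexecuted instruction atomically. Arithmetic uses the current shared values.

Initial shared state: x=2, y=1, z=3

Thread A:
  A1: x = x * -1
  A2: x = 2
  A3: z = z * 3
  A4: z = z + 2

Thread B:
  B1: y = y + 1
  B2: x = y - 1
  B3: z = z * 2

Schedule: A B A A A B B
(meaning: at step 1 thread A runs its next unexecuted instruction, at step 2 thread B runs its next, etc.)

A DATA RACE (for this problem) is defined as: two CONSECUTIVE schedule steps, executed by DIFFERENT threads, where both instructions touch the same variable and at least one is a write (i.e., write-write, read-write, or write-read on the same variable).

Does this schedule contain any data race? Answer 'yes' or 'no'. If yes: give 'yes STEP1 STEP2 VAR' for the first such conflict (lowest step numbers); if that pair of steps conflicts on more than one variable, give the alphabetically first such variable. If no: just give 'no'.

Steps 1,2: A(r=x,w=x) vs B(r=y,w=y). No conflict.
Steps 2,3: B(r=y,w=y) vs A(r=-,w=x). No conflict.
Steps 3,4: same thread (A). No race.
Steps 4,5: same thread (A). No race.
Steps 5,6: A(r=z,w=z) vs B(r=y,w=x). No conflict.
Steps 6,7: same thread (B). No race.

Answer: no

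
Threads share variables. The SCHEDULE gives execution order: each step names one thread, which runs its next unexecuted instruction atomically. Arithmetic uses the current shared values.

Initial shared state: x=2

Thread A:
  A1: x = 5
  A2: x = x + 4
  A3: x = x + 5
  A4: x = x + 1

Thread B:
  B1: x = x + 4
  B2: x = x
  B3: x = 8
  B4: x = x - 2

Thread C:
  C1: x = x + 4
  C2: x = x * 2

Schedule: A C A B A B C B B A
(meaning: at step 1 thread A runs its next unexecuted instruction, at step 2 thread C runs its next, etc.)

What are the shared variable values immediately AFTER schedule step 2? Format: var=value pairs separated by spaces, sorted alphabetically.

Step 1: thread A executes A1 (x = 5). Shared: x=5. PCs: A@1 B@0 C@0
Step 2: thread C executes C1 (x = x + 4). Shared: x=9. PCs: A@1 B@0 C@1

Answer: x=9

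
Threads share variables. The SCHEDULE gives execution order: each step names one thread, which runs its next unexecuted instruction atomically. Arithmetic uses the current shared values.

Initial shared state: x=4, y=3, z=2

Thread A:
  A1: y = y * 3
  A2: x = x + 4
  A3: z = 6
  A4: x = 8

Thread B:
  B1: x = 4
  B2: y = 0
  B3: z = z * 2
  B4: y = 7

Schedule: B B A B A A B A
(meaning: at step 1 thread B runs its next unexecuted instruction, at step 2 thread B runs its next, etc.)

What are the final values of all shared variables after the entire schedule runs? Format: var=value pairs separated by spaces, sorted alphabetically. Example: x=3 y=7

Step 1: thread B executes B1 (x = 4). Shared: x=4 y=3 z=2. PCs: A@0 B@1
Step 2: thread B executes B2 (y = 0). Shared: x=4 y=0 z=2. PCs: A@0 B@2
Step 3: thread A executes A1 (y = y * 3). Shared: x=4 y=0 z=2. PCs: A@1 B@2
Step 4: thread B executes B3 (z = z * 2). Shared: x=4 y=0 z=4. PCs: A@1 B@3
Step 5: thread A executes A2 (x = x + 4). Shared: x=8 y=0 z=4. PCs: A@2 B@3
Step 6: thread A executes A3 (z = 6). Shared: x=8 y=0 z=6. PCs: A@3 B@3
Step 7: thread B executes B4 (y = 7). Shared: x=8 y=7 z=6. PCs: A@3 B@4
Step 8: thread A executes A4 (x = 8). Shared: x=8 y=7 z=6. PCs: A@4 B@4

Answer: x=8 y=7 z=6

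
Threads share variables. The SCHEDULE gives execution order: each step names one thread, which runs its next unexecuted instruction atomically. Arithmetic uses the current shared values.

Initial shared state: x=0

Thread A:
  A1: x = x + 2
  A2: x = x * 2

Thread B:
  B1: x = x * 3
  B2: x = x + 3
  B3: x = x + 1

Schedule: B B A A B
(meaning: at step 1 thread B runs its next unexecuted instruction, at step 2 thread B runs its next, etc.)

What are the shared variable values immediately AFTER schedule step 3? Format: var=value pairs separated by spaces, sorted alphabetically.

Step 1: thread B executes B1 (x = x * 3). Shared: x=0. PCs: A@0 B@1
Step 2: thread B executes B2 (x = x + 3). Shared: x=3. PCs: A@0 B@2
Step 3: thread A executes A1 (x = x + 2). Shared: x=5. PCs: A@1 B@2

Answer: x=5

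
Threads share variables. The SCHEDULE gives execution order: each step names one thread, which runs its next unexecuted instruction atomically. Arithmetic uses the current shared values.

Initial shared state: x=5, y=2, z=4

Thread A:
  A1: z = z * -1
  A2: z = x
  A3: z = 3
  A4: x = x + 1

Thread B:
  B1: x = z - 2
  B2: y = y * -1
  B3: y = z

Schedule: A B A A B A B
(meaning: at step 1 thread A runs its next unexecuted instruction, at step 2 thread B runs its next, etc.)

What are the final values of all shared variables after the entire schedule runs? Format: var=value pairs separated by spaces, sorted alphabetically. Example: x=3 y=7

Step 1: thread A executes A1 (z = z * -1). Shared: x=5 y=2 z=-4. PCs: A@1 B@0
Step 2: thread B executes B1 (x = z - 2). Shared: x=-6 y=2 z=-4. PCs: A@1 B@1
Step 3: thread A executes A2 (z = x). Shared: x=-6 y=2 z=-6. PCs: A@2 B@1
Step 4: thread A executes A3 (z = 3). Shared: x=-6 y=2 z=3. PCs: A@3 B@1
Step 5: thread B executes B2 (y = y * -1). Shared: x=-6 y=-2 z=3. PCs: A@3 B@2
Step 6: thread A executes A4 (x = x + 1). Shared: x=-5 y=-2 z=3. PCs: A@4 B@2
Step 7: thread B executes B3 (y = z). Shared: x=-5 y=3 z=3. PCs: A@4 B@3

Answer: x=-5 y=3 z=3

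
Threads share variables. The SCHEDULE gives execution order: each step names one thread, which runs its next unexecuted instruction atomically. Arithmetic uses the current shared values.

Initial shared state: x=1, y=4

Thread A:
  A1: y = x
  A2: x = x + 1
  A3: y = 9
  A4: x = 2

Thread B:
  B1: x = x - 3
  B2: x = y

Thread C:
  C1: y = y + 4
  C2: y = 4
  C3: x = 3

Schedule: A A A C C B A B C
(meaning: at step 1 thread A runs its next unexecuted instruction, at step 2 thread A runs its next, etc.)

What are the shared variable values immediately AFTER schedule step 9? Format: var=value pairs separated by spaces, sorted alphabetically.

Answer: x=3 y=4

Derivation:
Step 1: thread A executes A1 (y = x). Shared: x=1 y=1. PCs: A@1 B@0 C@0
Step 2: thread A executes A2 (x = x + 1). Shared: x=2 y=1. PCs: A@2 B@0 C@0
Step 3: thread A executes A3 (y = 9). Shared: x=2 y=9. PCs: A@3 B@0 C@0
Step 4: thread C executes C1 (y = y + 4). Shared: x=2 y=13. PCs: A@3 B@0 C@1
Step 5: thread C executes C2 (y = 4). Shared: x=2 y=4. PCs: A@3 B@0 C@2
Step 6: thread B executes B1 (x = x - 3). Shared: x=-1 y=4. PCs: A@3 B@1 C@2
Step 7: thread A executes A4 (x = 2). Shared: x=2 y=4. PCs: A@4 B@1 C@2
Step 8: thread B executes B2 (x = y). Shared: x=4 y=4. PCs: A@4 B@2 C@2
Step 9: thread C executes C3 (x = 3). Shared: x=3 y=4. PCs: A@4 B@2 C@3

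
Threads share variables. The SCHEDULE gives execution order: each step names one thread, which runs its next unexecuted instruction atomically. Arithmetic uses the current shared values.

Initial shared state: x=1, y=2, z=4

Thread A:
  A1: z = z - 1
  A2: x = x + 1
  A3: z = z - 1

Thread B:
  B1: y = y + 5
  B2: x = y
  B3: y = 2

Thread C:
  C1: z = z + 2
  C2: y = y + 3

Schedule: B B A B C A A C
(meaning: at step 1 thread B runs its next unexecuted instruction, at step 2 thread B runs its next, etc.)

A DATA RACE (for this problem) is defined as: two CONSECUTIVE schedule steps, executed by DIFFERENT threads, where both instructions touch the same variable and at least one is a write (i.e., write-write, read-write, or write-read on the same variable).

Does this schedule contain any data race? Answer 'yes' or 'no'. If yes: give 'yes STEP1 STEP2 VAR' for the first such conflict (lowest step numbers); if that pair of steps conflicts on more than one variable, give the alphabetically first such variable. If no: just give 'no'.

Steps 1,2: same thread (B). No race.
Steps 2,3: B(r=y,w=x) vs A(r=z,w=z). No conflict.
Steps 3,4: A(r=z,w=z) vs B(r=-,w=y). No conflict.
Steps 4,5: B(r=-,w=y) vs C(r=z,w=z). No conflict.
Steps 5,6: C(r=z,w=z) vs A(r=x,w=x). No conflict.
Steps 6,7: same thread (A). No race.
Steps 7,8: A(r=z,w=z) vs C(r=y,w=y). No conflict.

Answer: no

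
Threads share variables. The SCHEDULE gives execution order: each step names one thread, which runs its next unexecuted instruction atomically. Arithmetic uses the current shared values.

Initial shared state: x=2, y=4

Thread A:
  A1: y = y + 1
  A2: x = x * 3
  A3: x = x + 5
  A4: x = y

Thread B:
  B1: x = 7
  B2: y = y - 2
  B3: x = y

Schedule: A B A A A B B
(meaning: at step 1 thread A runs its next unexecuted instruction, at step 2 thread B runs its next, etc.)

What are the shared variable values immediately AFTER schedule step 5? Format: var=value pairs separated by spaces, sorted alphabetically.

Answer: x=5 y=5

Derivation:
Step 1: thread A executes A1 (y = y + 1). Shared: x=2 y=5. PCs: A@1 B@0
Step 2: thread B executes B1 (x = 7). Shared: x=7 y=5. PCs: A@1 B@1
Step 3: thread A executes A2 (x = x * 3). Shared: x=21 y=5. PCs: A@2 B@1
Step 4: thread A executes A3 (x = x + 5). Shared: x=26 y=5. PCs: A@3 B@1
Step 5: thread A executes A4 (x = y). Shared: x=5 y=5. PCs: A@4 B@1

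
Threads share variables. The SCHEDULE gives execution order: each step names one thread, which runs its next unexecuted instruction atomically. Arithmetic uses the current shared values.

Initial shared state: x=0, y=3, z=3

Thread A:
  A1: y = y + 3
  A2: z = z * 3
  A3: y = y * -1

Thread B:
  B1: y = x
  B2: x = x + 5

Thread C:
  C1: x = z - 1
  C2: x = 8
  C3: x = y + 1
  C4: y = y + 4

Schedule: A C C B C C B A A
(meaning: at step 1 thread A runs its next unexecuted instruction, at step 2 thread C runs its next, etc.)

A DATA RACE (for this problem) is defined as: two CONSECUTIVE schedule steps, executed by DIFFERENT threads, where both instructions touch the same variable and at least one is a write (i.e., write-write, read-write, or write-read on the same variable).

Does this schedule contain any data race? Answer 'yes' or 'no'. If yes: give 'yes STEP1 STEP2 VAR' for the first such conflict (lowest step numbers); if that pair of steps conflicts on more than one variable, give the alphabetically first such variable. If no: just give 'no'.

Steps 1,2: A(r=y,w=y) vs C(r=z,w=x). No conflict.
Steps 2,3: same thread (C). No race.
Steps 3,4: C(x = 8) vs B(y = x). RACE on x (W-R).
Steps 4,5: B(y = x) vs C(x = y + 1). RACE on x (R-W), y (W-R). Multiple vars; alphabetically first is x.
Steps 5,6: same thread (C). No race.
Steps 6,7: C(r=y,w=y) vs B(r=x,w=x). No conflict.
Steps 7,8: B(r=x,w=x) vs A(r=z,w=z). No conflict.
Steps 8,9: same thread (A). No race.
First conflict at steps 3,4.

Answer: yes 3 4 x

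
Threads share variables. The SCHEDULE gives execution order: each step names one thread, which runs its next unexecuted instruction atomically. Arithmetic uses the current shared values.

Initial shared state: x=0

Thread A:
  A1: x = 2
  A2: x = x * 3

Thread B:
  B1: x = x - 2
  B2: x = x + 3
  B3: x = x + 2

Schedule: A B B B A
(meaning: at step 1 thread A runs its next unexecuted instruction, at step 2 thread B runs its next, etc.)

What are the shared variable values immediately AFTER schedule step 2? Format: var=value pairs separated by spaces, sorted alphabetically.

Step 1: thread A executes A1 (x = 2). Shared: x=2. PCs: A@1 B@0
Step 2: thread B executes B1 (x = x - 2). Shared: x=0. PCs: A@1 B@1

Answer: x=0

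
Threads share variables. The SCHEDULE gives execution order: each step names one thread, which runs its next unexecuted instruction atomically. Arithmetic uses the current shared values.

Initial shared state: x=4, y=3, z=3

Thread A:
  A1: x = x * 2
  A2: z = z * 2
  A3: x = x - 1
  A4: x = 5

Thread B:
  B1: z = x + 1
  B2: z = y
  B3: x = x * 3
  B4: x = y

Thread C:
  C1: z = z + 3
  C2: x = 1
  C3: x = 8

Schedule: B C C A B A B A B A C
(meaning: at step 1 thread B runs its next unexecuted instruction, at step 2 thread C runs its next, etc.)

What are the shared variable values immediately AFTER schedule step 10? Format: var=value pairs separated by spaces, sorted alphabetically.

Answer: x=5 y=3 z=6

Derivation:
Step 1: thread B executes B1 (z = x + 1). Shared: x=4 y=3 z=5. PCs: A@0 B@1 C@0
Step 2: thread C executes C1 (z = z + 3). Shared: x=4 y=3 z=8. PCs: A@0 B@1 C@1
Step 3: thread C executes C2 (x = 1). Shared: x=1 y=3 z=8. PCs: A@0 B@1 C@2
Step 4: thread A executes A1 (x = x * 2). Shared: x=2 y=3 z=8. PCs: A@1 B@1 C@2
Step 5: thread B executes B2 (z = y). Shared: x=2 y=3 z=3. PCs: A@1 B@2 C@2
Step 6: thread A executes A2 (z = z * 2). Shared: x=2 y=3 z=6. PCs: A@2 B@2 C@2
Step 7: thread B executes B3 (x = x * 3). Shared: x=6 y=3 z=6. PCs: A@2 B@3 C@2
Step 8: thread A executes A3 (x = x - 1). Shared: x=5 y=3 z=6. PCs: A@3 B@3 C@2
Step 9: thread B executes B4 (x = y). Shared: x=3 y=3 z=6. PCs: A@3 B@4 C@2
Step 10: thread A executes A4 (x = 5). Shared: x=5 y=3 z=6. PCs: A@4 B@4 C@2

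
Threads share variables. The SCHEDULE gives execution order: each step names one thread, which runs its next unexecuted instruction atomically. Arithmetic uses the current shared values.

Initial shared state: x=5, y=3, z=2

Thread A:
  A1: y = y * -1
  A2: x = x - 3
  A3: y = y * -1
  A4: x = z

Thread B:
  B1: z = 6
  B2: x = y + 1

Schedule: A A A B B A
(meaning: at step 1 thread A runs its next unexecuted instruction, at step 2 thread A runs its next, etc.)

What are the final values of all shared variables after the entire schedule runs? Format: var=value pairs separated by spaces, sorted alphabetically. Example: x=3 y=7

Step 1: thread A executes A1 (y = y * -1). Shared: x=5 y=-3 z=2. PCs: A@1 B@0
Step 2: thread A executes A2 (x = x - 3). Shared: x=2 y=-3 z=2. PCs: A@2 B@0
Step 3: thread A executes A3 (y = y * -1). Shared: x=2 y=3 z=2. PCs: A@3 B@0
Step 4: thread B executes B1 (z = 6). Shared: x=2 y=3 z=6. PCs: A@3 B@1
Step 5: thread B executes B2 (x = y + 1). Shared: x=4 y=3 z=6. PCs: A@3 B@2
Step 6: thread A executes A4 (x = z). Shared: x=6 y=3 z=6. PCs: A@4 B@2

Answer: x=6 y=3 z=6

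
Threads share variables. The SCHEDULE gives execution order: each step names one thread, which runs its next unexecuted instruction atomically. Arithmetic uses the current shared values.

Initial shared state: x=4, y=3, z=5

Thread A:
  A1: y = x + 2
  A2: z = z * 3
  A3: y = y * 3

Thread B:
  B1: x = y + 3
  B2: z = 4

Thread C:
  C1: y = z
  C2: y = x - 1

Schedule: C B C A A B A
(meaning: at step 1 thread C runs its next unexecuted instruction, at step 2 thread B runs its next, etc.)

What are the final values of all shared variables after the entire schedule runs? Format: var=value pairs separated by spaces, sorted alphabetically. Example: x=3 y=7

Answer: x=8 y=30 z=4

Derivation:
Step 1: thread C executes C1 (y = z). Shared: x=4 y=5 z=5. PCs: A@0 B@0 C@1
Step 2: thread B executes B1 (x = y + 3). Shared: x=8 y=5 z=5. PCs: A@0 B@1 C@1
Step 3: thread C executes C2 (y = x - 1). Shared: x=8 y=7 z=5. PCs: A@0 B@1 C@2
Step 4: thread A executes A1 (y = x + 2). Shared: x=8 y=10 z=5. PCs: A@1 B@1 C@2
Step 5: thread A executes A2 (z = z * 3). Shared: x=8 y=10 z=15. PCs: A@2 B@1 C@2
Step 6: thread B executes B2 (z = 4). Shared: x=8 y=10 z=4. PCs: A@2 B@2 C@2
Step 7: thread A executes A3 (y = y * 3). Shared: x=8 y=30 z=4. PCs: A@3 B@2 C@2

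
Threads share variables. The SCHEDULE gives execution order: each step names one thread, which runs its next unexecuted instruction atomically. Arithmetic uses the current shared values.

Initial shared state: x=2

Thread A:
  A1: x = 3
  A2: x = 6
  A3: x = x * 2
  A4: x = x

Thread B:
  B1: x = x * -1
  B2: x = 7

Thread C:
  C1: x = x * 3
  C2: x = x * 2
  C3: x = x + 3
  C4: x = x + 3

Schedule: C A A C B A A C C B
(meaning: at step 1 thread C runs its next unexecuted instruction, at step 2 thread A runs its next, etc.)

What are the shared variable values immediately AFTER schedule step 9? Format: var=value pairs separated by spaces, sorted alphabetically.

Answer: x=-18

Derivation:
Step 1: thread C executes C1 (x = x * 3). Shared: x=6. PCs: A@0 B@0 C@1
Step 2: thread A executes A1 (x = 3). Shared: x=3. PCs: A@1 B@0 C@1
Step 3: thread A executes A2 (x = 6). Shared: x=6. PCs: A@2 B@0 C@1
Step 4: thread C executes C2 (x = x * 2). Shared: x=12. PCs: A@2 B@0 C@2
Step 5: thread B executes B1 (x = x * -1). Shared: x=-12. PCs: A@2 B@1 C@2
Step 6: thread A executes A3 (x = x * 2). Shared: x=-24. PCs: A@3 B@1 C@2
Step 7: thread A executes A4 (x = x). Shared: x=-24. PCs: A@4 B@1 C@2
Step 8: thread C executes C3 (x = x + 3). Shared: x=-21. PCs: A@4 B@1 C@3
Step 9: thread C executes C4 (x = x + 3). Shared: x=-18. PCs: A@4 B@1 C@4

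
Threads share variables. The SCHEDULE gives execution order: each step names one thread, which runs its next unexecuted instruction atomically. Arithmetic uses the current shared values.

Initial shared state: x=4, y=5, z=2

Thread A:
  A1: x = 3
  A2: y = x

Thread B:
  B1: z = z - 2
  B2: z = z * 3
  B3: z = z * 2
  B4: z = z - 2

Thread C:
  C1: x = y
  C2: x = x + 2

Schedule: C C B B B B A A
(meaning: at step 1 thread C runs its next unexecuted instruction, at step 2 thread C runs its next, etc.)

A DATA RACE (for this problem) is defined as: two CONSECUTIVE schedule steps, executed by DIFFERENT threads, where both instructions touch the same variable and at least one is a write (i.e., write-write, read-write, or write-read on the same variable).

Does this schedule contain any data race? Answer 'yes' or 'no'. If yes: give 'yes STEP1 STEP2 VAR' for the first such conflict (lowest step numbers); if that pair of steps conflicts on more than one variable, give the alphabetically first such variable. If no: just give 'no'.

Steps 1,2: same thread (C). No race.
Steps 2,3: C(r=x,w=x) vs B(r=z,w=z). No conflict.
Steps 3,4: same thread (B). No race.
Steps 4,5: same thread (B). No race.
Steps 5,6: same thread (B). No race.
Steps 6,7: B(r=z,w=z) vs A(r=-,w=x). No conflict.
Steps 7,8: same thread (A). No race.

Answer: no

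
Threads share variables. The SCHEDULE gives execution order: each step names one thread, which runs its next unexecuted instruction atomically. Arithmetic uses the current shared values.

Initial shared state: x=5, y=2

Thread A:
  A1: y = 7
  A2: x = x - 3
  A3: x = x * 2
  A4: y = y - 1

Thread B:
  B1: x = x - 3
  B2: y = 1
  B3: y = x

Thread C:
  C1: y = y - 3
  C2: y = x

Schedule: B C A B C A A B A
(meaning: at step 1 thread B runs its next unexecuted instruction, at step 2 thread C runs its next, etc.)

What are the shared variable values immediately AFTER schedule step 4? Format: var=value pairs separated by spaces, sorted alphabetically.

Step 1: thread B executes B1 (x = x - 3). Shared: x=2 y=2. PCs: A@0 B@1 C@0
Step 2: thread C executes C1 (y = y - 3). Shared: x=2 y=-1. PCs: A@0 B@1 C@1
Step 3: thread A executes A1 (y = 7). Shared: x=2 y=7. PCs: A@1 B@1 C@1
Step 4: thread B executes B2 (y = 1). Shared: x=2 y=1. PCs: A@1 B@2 C@1

Answer: x=2 y=1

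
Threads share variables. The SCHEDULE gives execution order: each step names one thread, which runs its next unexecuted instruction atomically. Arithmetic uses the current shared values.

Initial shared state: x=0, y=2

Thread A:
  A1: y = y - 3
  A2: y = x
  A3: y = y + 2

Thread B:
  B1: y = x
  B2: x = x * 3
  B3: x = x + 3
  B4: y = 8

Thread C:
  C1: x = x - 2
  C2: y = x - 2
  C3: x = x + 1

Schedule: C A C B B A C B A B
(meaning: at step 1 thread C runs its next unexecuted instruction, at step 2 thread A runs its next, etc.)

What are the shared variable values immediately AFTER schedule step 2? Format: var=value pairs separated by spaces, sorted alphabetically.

Step 1: thread C executes C1 (x = x - 2). Shared: x=-2 y=2. PCs: A@0 B@0 C@1
Step 2: thread A executes A1 (y = y - 3). Shared: x=-2 y=-1. PCs: A@1 B@0 C@1

Answer: x=-2 y=-1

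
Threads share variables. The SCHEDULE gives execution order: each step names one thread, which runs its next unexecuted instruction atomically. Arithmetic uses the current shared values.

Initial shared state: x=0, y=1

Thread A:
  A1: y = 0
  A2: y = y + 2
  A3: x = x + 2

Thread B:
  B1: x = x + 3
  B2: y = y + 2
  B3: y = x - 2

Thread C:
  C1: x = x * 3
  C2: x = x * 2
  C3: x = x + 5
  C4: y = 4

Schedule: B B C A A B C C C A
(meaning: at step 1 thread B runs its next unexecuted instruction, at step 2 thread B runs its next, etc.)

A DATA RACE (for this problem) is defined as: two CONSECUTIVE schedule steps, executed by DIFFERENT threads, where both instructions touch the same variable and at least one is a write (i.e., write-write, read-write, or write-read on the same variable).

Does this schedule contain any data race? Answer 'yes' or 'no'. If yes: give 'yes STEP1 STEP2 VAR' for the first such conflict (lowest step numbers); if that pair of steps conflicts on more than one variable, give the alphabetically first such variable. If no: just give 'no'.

Steps 1,2: same thread (B). No race.
Steps 2,3: B(r=y,w=y) vs C(r=x,w=x). No conflict.
Steps 3,4: C(r=x,w=x) vs A(r=-,w=y). No conflict.
Steps 4,5: same thread (A). No race.
Steps 5,6: A(y = y + 2) vs B(y = x - 2). RACE on y (W-W).
Steps 6,7: B(y = x - 2) vs C(x = x * 2). RACE on x (R-W).
Steps 7,8: same thread (C). No race.
Steps 8,9: same thread (C). No race.
Steps 9,10: C(r=-,w=y) vs A(r=x,w=x). No conflict.
First conflict at steps 5,6.

Answer: yes 5 6 y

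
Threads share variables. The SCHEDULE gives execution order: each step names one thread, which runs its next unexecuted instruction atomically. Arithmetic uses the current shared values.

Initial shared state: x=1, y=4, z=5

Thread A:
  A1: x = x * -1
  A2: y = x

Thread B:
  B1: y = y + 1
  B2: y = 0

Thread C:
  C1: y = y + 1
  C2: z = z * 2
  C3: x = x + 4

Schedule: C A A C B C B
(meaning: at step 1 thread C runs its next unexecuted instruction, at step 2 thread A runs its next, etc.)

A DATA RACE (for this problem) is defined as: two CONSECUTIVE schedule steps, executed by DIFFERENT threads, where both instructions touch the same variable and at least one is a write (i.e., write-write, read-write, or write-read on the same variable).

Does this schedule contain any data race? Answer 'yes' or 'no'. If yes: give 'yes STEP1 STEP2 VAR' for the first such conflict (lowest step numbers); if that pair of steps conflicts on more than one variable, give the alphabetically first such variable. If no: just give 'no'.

Answer: no

Derivation:
Steps 1,2: C(r=y,w=y) vs A(r=x,w=x). No conflict.
Steps 2,3: same thread (A). No race.
Steps 3,4: A(r=x,w=y) vs C(r=z,w=z). No conflict.
Steps 4,5: C(r=z,w=z) vs B(r=y,w=y). No conflict.
Steps 5,6: B(r=y,w=y) vs C(r=x,w=x). No conflict.
Steps 6,7: C(r=x,w=x) vs B(r=-,w=y). No conflict.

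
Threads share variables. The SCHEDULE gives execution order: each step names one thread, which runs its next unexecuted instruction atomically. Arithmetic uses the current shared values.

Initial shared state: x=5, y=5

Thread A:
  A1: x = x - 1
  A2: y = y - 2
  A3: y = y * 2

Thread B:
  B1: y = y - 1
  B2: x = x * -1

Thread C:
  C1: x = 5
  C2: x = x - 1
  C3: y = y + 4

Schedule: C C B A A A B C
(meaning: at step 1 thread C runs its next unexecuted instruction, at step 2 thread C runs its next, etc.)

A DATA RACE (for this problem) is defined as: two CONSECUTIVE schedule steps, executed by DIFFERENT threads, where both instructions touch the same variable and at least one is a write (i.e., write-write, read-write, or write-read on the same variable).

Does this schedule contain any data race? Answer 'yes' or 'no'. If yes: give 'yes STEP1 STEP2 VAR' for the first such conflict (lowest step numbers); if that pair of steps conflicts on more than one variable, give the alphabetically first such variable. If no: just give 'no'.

Answer: no

Derivation:
Steps 1,2: same thread (C). No race.
Steps 2,3: C(r=x,w=x) vs B(r=y,w=y). No conflict.
Steps 3,4: B(r=y,w=y) vs A(r=x,w=x). No conflict.
Steps 4,5: same thread (A). No race.
Steps 5,6: same thread (A). No race.
Steps 6,7: A(r=y,w=y) vs B(r=x,w=x). No conflict.
Steps 7,8: B(r=x,w=x) vs C(r=y,w=y). No conflict.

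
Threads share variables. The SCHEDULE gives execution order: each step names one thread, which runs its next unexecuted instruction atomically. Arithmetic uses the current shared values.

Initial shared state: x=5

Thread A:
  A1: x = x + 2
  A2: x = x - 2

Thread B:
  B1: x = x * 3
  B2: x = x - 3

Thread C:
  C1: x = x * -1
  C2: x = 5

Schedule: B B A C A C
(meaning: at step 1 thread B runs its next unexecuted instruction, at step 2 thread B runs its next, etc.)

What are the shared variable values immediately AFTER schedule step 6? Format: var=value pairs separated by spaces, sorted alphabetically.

Answer: x=5

Derivation:
Step 1: thread B executes B1 (x = x * 3). Shared: x=15. PCs: A@0 B@1 C@0
Step 2: thread B executes B2 (x = x - 3). Shared: x=12. PCs: A@0 B@2 C@0
Step 3: thread A executes A1 (x = x + 2). Shared: x=14. PCs: A@1 B@2 C@0
Step 4: thread C executes C1 (x = x * -1). Shared: x=-14. PCs: A@1 B@2 C@1
Step 5: thread A executes A2 (x = x - 2). Shared: x=-16. PCs: A@2 B@2 C@1
Step 6: thread C executes C2 (x = 5). Shared: x=5. PCs: A@2 B@2 C@2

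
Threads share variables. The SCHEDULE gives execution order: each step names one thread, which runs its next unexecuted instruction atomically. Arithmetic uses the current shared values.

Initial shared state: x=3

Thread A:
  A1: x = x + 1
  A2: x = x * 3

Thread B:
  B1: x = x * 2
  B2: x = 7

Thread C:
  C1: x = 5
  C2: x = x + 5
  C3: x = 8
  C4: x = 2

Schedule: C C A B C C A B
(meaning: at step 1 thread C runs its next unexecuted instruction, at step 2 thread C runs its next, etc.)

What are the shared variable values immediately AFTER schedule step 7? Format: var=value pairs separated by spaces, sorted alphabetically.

Step 1: thread C executes C1 (x = 5). Shared: x=5. PCs: A@0 B@0 C@1
Step 2: thread C executes C2 (x = x + 5). Shared: x=10. PCs: A@0 B@0 C@2
Step 3: thread A executes A1 (x = x + 1). Shared: x=11. PCs: A@1 B@0 C@2
Step 4: thread B executes B1 (x = x * 2). Shared: x=22. PCs: A@1 B@1 C@2
Step 5: thread C executes C3 (x = 8). Shared: x=8. PCs: A@1 B@1 C@3
Step 6: thread C executes C4 (x = 2). Shared: x=2. PCs: A@1 B@1 C@4
Step 7: thread A executes A2 (x = x * 3). Shared: x=6. PCs: A@2 B@1 C@4

Answer: x=6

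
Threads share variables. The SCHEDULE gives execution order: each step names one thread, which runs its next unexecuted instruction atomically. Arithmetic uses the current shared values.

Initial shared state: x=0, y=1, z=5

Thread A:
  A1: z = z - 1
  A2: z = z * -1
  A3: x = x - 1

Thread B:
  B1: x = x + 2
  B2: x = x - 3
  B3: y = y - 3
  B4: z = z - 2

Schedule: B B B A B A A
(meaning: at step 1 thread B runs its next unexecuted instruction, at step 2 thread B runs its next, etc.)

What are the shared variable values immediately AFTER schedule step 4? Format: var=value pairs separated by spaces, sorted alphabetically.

Answer: x=-1 y=-2 z=4

Derivation:
Step 1: thread B executes B1 (x = x + 2). Shared: x=2 y=1 z=5. PCs: A@0 B@1
Step 2: thread B executes B2 (x = x - 3). Shared: x=-1 y=1 z=5. PCs: A@0 B@2
Step 3: thread B executes B3 (y = y - 3). Shared: x=-1 y=-2 z=5. PCs: A@0 B@3
Step 4: thread A executes A1 (z = z - 1). Shared: x=-1 y=-2 z=4. PCs: A@1 B@3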